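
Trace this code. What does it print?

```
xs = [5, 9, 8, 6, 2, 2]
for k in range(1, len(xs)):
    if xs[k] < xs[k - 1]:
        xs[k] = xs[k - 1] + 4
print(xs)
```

[5, 9, 13, 17, 21, 25]

k=1: 9>=5, unchanged → [5, 9, 8, 6, 2, 2]
k=2: 8<9, xs[2] = 9+4 = 13 → [5, 9, 13, 6, 2, 2]
k=3: 6<13, xs[3] = 13+4 = 17 → [5, 9, 13, 17, 2, 2]
k=4: 2<17, xs[4] = 17+4 = 21 → [5, 9, 13, 17, 21, 2]
k=5: 2<21, xs[5] = 21+4 = 25 → [5, 9, 13, 17, 21, 25]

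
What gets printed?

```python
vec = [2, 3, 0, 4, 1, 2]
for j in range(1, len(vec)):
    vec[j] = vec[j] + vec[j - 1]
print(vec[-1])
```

j=1: vec[1] = 3+2 = 5 → [2, 5, 0, 4, 1, 2]
j=2: vec[2] = 0+5 = 5 → [2, 5, 5, 4, 1, 2]
j=3: vec[3] = 4+5 = 9 → [2, 5, 5, 9, 1, 2]
j=4: vec[4] = 1+9 = 10 → [2, 5, 5, 9, 10, 2]
j=5: vec[5] = 2+10 = 12 → [2, 5, 5, 9, 10, 12]

12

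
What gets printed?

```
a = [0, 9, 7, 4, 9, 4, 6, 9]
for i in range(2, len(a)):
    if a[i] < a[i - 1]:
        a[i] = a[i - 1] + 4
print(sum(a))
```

147

i=2: 7<9, a[2] = 9+4 = 13 → [0, 9, 13, 4, 9, 4, 6, 9]
i=3: 4<13, a[3] = 13+4 = 17 → [0, 9, 13, 17, 9, 4, 6, 9]
i=4: 9<17, a[4] = 17+4 = 21 → [0, 9, 13, 17, 21, 4, 6, 9]
i=5: 4<21, a[5] = 21+4 = 25 → [0, 9, 13, 17, 21, 25, 6, 9]
i=6: 6<25, a[6] = 25+4 = 29 → [0, 9, 13, 17, 21, 25, 29, 9]
i=7: 9<29, a[7] = 29+4 = 33 → [0, 9, 13, 17, 21, 25, 29, 33]
sum = 147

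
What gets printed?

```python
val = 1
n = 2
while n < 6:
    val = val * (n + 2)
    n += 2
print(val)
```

24

n=2: val = 1*4 = 4
n=4: val = 4*6 = 24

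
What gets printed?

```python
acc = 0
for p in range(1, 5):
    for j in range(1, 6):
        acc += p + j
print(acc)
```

p=1,j=1: acc = 0+2 = 2
p=1,j=2: acc = 2+3 = 5
p=1,j=3: acc = 5+4 = 9
p=1,j=4: acc = 9+5 = 14
p=1,j=5: acc = 14+6 = 20
p=2,j=1: acc = 20+3 = 23
p=2,j=2: acc = 23+4 = 27
p=2,j=3: acc = 27+5 = 32
p=2,j=4: acc = 32+6 = 38
p=2,j=5: acc = 38+7 = 45
p=3,j=1: acc = 45+4 = 49
p=3,j=2: acc = 49+5 = 54
p=3,j=3: acc = 54+6 = 60
p=3,j=4: acc = 60+7 = 67
p=3,j=5: acc = 67+8 = 75
p=4,j=1: acc = 75+5 = 80
p=4,j=2: acc = 80+6 = 86
p=4,j=3: acc = 86+7 = 93
p=4,j=4: acc = 93+8 = 101
p=4,j=5: acc = 101+9 = 110

110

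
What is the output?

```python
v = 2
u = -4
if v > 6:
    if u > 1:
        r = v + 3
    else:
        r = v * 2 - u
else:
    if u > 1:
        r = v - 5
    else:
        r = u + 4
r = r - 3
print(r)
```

-3

v=2, u=-4
v > 6 is False; u > 1 is False
→ r = u + 4 = 0
r = 0-3 = -3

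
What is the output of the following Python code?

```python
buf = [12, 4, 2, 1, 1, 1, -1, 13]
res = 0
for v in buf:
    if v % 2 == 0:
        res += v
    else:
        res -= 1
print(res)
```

v=12: even, res = 0+12 = 12
v=4: even, res = 12+4 = 16
v=2: even, res = 16+2 = 18
v=1: not even, res = 18-1 = 17
v=1: not even, res = 17-1 = 16
v=1: not even, res = 16-1 = 15
v=-1: not even, res = 15-1 = 14
v=13: not even, res = 14-1 = 13

13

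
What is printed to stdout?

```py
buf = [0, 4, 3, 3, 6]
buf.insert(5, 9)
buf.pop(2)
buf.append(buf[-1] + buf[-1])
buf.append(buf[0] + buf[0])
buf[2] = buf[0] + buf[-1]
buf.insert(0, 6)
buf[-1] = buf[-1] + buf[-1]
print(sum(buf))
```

insert 9 at 5 → [0, 4, 3, 3, 6, 9]
pop(2) removes 3 → [0, 4, 3, 6, 9]
append buf[-1]+buf[-1] = 9+9 = 18 → [0, 4, 3, 6, 9, 18]
append buf[0]+buf[0] = 0+0 = 0 → [0, 4, 3, 6, 9, 18, 0]
buf[2] = buf[0]+buf[-1] = 0+0 = 0 → [0, 4, 0, 6, 9, 18, 0]
insert 6 at 0 → [6, 0, 4, 0, 6, 9, 18, 0]
buf[-1] = buf[-1]+buf[-1] = 0+0 = 0 → [6, 0, 4, 0, 6, 9, 18, 0]
sum = 43

43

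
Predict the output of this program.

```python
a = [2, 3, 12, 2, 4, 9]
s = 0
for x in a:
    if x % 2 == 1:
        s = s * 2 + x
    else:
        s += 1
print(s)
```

x=2: not odd, s = 0+1 = 1
x=3: odd, s = 1*2+3 = 5
x=12: not odd, s = 5+1 = 6
x=2: not odd, s = 6+1 = 7
x=4: not odd, s = 7+1 = 8
x=9: odd, s = 8*2+9 = 25

25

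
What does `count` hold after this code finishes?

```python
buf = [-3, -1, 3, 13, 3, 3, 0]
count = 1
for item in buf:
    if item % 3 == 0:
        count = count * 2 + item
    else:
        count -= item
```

-62

item=-3: %3==0, count = 1*2+(-3) = -1
item=-1: not %3==0, count = (-1)-(-1) = 0
item=3: %3==0, count = 0*2+3 = 3
item=13: not %3==0, count = 3-13 = -10
item=3: %3==0, count = (-10)*2+3 = -17
item=3: %3==0, count = (-17)*2+3 = -31
item=0: %3==0, count = (-31)*2+0 = -62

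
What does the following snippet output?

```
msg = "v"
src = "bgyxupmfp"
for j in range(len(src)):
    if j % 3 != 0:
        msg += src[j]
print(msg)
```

j=0: skip
j=1: add 'g' → 'vg'
j=2: add 'y' → 'vgy'
j=3: skip
j=4: add 'u' → 'vgyu'
j=5: add 'p' → 'vgyup'
j=6: skip
j=7: add 'f' → 'vgyupf'
j=8: add 'p' → 'vgyupfp'

vgyupfp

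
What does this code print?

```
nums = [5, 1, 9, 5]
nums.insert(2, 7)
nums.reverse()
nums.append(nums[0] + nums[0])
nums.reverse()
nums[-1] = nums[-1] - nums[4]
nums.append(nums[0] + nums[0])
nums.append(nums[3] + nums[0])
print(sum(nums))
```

insert 7 at 2 → [5, 1, 7, 9, 5]
reverse → [5, 9, 7, 1, 5]
append nums[0]+nums[0] = 5+5 = 10 → [5, 9, 7, 1, 5, 10]
reverse → [10, 5, 1, 7, 9, 5]
nums[-1] = nums[-1]-nums[4] = 5-9 = -4 → [10, 5, 1, 7, 9, -4]
append nums[0]+nums[0] = 10+10 = 20 → [10, 5, 1, 7, 9, -4, 20]
append nums[3]+nums[0] = 7+10 = 17 → [10, 5, 1, 7, 9, -4, 20, 17]
sum = 65

65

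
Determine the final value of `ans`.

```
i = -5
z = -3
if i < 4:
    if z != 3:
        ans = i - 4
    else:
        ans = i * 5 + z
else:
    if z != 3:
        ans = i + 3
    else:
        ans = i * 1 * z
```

-9

i=-5, z=-3
i < 4 is True; z != 3 is True
→ ans = i - 4 = -9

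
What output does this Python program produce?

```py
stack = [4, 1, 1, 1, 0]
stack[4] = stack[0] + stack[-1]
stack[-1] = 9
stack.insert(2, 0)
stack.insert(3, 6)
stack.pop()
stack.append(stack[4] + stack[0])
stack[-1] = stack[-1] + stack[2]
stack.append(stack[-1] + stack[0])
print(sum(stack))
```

27

stack[4] = stack[0]+stack[-1] = 4+0 = 4 → [4, 1, 1, 1, 4]
stack[-1] = 9 → [4, 1, 1, 1, 9]
insert 0 at 2 → [4, 1, 0, 1, 1, 9]
insert 6 at 3 → [4, 1, 0, 6, 1, 1, 9]
pop() removes 9 → [4, 1, 0, 6, 1, 1]
append stack[4]+stack[0] = 1+4 = 5 → [4, 1, 0, 6, 1, 1, 5]
stack[-1] = stack[-1]+stack[2] = 5+0 = 5 → [4, 1, 0, 6, 1, 1, 5]
append stack[-1]+stack[0] = 5+4 = 9 → [4, 1, 0, 6, 1, 1, 5, 9]
sum = 27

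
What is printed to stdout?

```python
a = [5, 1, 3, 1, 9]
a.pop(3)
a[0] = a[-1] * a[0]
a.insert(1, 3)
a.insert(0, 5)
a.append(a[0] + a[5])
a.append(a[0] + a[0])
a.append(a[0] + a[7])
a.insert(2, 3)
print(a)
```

pop(3) removes 1 → [5, 1, 3, 9]
a[0] = a[-1]*a[0] = 9*5 = 45 → [45, 1, 3, 9]
insert 3 at 1 → [45, 3, 1, 3, 9]
insert 5 at 0 → [5, 45, 3, 1, 3, 9]
append a[0]+a[5] = 5+9 = 14 → [5, 45, 3, 1, 3, 9, 14]
append a[0]+a[0] = 5+5 = 10 → [5, 45, 3, 1, 3, 9, 14, 10]
append a[0]+a[7] = 5+10 = 15 → [5, 45, 3, 1, 3, 9, 14, 10, 15]
insert 3 at 2 → [5, 45, 3, 3, 1, 3, 9, 14, 10, 15]

[5, 45, 3, 3, 1, 3, 9, 14, 10, 15]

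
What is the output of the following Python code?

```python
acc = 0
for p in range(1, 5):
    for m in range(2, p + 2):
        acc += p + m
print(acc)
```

p=1,m=2: acc = 0+3 = 3
p=2,m=2: acc = 3+4 = 7
p=2,m=3: acc = 7+5 = 12
p=3,m=2: acc = 12+5 = 17
p=3,m=3: acc = 17+6 = 23
p=3,m=4: acc = 23+7 = 30
p=4,m=2: acc = 30+6 = 36
p=4,m=3: acc = 36+7 = 43
p=4,m=4: acc = 43+8 = 51
p=4,m=5: acc = 51+9 = 60

60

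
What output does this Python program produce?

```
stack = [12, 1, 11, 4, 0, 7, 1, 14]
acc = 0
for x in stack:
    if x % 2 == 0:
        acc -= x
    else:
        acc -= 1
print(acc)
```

-34

x=12: even, acc = 0-12 = -12
x=1: not even, acc = (-12)-1 = -13
x=11: not even, acc = (-13)-1 = -14
x=4: even, acc = (-14)-4 = -18
x=0: even, acc = (-18)-0 = -18
x=7: not even, acc = (-18)-1 = -19
x=1: not even, acc = (-19)-1 = -20
x=14: even, acc = (-20)-14 = -34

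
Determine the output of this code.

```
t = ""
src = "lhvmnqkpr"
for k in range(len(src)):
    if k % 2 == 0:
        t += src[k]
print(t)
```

k=0: add 'l' → 'l'
k=1: skip
k=2: add 'v' → 'lv'
k=3: skip
k=4: add 'n' → 'lvn'
k=5: skip
k=6: add 'k' → 'lvnk'
k=7: skip
k=8: add 'r' → 'lvnkr'

lvnkr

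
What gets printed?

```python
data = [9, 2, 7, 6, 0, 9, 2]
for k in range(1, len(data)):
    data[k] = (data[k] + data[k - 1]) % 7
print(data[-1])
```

k=1: data[1] = (2+9)%7 = 4 → [9, 4, 7, 6, 0, 9, 2]
k=2: data[2] = (7+4)%7 = 4 → [9, 4, 4, 6, 0, 9, 2]
k=3: data[3] = (6+4)%7 = 3 → [9, 4, 4, 3, 0, 9, 2]
k=4: data[4] = (0+3)%7 = 3 → [9, 4, 4, 3, 3, 9, 2]
k=5: data[5] = (9+3)%7 = 5 → [9, 4, 4, 3, 3, 5, 2]
k=6: data[6] = (2+5)%7 = 0 → [9, 4, 4, 3, 3, 5, 0]

0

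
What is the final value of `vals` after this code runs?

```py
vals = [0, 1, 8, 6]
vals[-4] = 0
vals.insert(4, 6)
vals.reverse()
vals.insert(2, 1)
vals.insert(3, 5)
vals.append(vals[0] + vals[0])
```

vals[-4] = 0 → [0, 1, 8, 6]
insert 6 at 4 → [0, 1, 8, 6, 6]
reverse → [6, 6, 8, 1, 0]
insert 1 at 2 → [6, 6, 1, 8, 1, 0]
insert 5 at 3 → [6, 6, 1, 5, 8, 1, 0]
append vals[0]+vals[0] = 6+6 = 12 → [6, 6, 1, 5, 8, 1, 0, 12]

[6, 6, 1, 5, 8, 1, 0, 12]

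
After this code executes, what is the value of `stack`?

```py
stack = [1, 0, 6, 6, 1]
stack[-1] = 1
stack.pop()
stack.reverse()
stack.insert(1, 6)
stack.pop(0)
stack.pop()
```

[6, 6, 0]

stack[-1] = 1 → [1, 0, 6, 6, 1]
pop() removes 1 → [1, 0, 6, 6]
reverse → [6, 6, 0, 1]
insert 6 at 1 → [6, 6, 6, 0, 1]
pop(0) removes 6 → [6, 6, 0, 1]
pop() removes 1 → [6, 6, 0]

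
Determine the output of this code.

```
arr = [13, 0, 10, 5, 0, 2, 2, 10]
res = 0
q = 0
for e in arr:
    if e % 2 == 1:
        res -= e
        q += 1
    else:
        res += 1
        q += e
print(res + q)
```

e=13: odd, res = 0-13 = -13; q=1
e=0: not odd, res = (-13)+1 = -12; q=1
e=10: not odd, res = (-12)+1 = -11; q=11
e=5: odd, res = (-11)-5 = -16; q=12
e=0: not odd, res = (-16)+1 = -15; q=12
e=2: not odd, res = (-15)+1 = -14; q=14
e=2: not odd, res = (-14)+1 = -13; q=16
e=10: not odd, res = (-13)+1 = -12; q=26
res+q = (-12)+26 = 14

14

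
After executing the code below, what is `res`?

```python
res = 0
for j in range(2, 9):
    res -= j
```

-35

j=2: res = 0-2 = -2
j=3: res = (-2)-3 = -5
j=4: res = (-5)-4 = -9
j=5: res = (-9)-5 = -14
j=6: res = (-14)-6 = -20
j=7: res = (-20)-7 = -27
j=8: res = (-27)-8 = -35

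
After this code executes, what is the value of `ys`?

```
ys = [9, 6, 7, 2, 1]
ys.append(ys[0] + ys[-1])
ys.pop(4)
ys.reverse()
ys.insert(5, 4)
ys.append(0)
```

[10, 2, 7, 6, 9, 4, 0]

append ys[0]+ys[-1] = 9+1 = 10 → [9, 6, 7, 2, 1, 10]
pop(4) removes 1 → [9, 6, 7, 2, 10]
reverse → [10, 2, 7, 6, 9]
insert 4 at 5 → [10, 2, 7, 6, 9, 4]
append 0 → [10, 2, 7, 6, 9, 4, 0]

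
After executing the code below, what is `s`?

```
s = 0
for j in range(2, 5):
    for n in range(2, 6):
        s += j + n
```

j=2,n=2: s = 0+4 = 4
j=2,n=3: s = 4+5 = 9
j=2,n=4: s = 9+6 = 15
j=2,n=5: s = 15+7 = 22
j=3,n=2: s = 22+5 = 27
j=3,n=3: s = 27+6 = 33
j=3,n=4: s = 33+7 = 40
j=3,n=5: s = 40+8 = 48
j=4,n=2: s = 48+6 = 54
j=4,n=3: s = 54+7 = 61
j=4,n=4: s = 61+8 = 69
j=4,n=5: s = 69+9 = 78

78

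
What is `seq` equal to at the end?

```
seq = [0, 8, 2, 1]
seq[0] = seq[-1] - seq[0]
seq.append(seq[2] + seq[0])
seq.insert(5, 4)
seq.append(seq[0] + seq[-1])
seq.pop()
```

[1, 8, 2, 1, 3, 4]

seq[0] = seq[-1]-seq[0] = 1-0 = 1 → [1, 8, 2, 1]
append seq[2]+seq[0] = 2+1 = 3 → [1, 8, 2, 1, 3]
insert 4 at 5 → [1, 8, 2, 1, 3, 4]
append seq[0]+seq[-1] = 1+4 = 5 → [1, 8, 2, 1, 3, 4, 5]
pop() removes 5 → [1, 8, 2, 1, 3, 4]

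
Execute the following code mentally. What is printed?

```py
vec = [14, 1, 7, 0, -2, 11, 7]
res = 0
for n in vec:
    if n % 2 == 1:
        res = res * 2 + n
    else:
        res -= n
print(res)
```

n=14: not odd, res = 0-14 = -14
n=1: odd, res = (-14)*2+1 = -27
n=7: odd, res = (-27)*2+7 = -47
n=0: not odd, res = (-47)-0 = -47
n=-2: not odd, res = (-47)-(-2) = -45
n=11: odd, res = (-45)*2+11 = -79
n=7: odd, res = (-79)*2+7 = -151

-151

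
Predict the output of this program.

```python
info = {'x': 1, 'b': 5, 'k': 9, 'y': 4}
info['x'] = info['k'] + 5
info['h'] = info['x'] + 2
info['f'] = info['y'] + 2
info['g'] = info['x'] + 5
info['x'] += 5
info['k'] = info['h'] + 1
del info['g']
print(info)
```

info['x'] = info['k']+5 = 14 → {'x': 14, 'b': 5, 'k': 9, 'y': 4}
info['h'] = info['x']+2 = 16 → {'x': 14, 'b': 5, 'k': 9, 'y': 4, 'h': 16}
info['f'] = info['y']+2 = 6 → {'x': 14, 'b': 5, 'k': 9, 'y': 4, 'h': 16, 'f': 6}
info['g'] = info['x']+5 = 19 → {'x': 14, 'b': 5, 'k': 9, 'y': 4, 'h': 16, 'f': 6, 'g': 19}
info['x'] = 14+5 = 19 → {'x': 19, 'b': 5, 'k': 9, 'y': 4, 'h': 16, 'f': 6, 'g': 19}
info['k'] = info['h']+1 = 17 → {'x': 19, 'b': 5, 'k': 17, 'y': 4, 'h': 16, 'f': 6, 'g': 19}
del 'g' → {'x': 19, 'b': 5, 'k': 17, 'y': 4, 'h': 16, 'f': 6}

{'x': 19, 'b': 5, 'k': 17, 'y': 4, 'h': 16, 'f': 6}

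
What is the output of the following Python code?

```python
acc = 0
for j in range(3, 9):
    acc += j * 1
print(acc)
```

j=3: acc = 0+3*1 = 3
j=4: acc = 3+4*1 = 7
j=5: acc = 7+5*1 = 12
j=6: acc = 12+6*1 = 18
j=7: acc = 18+7*1 = 25
j=8: acc = 25+8*1 = 33

33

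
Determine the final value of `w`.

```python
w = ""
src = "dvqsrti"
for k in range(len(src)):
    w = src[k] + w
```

'itrsqvd'

k=0: prepend 'd' → 'd'
k=1: prepend 'v' → 'vd'
k=2: prepend 'q' → 'qvd'
k=3: prepend 's' → 'sqvd'
k=4: prepend 'r' → 'rsqvd'
k=5: prepend 't' → 'trsqvd'
k=6: prepend 'i' → 'itrsqvd'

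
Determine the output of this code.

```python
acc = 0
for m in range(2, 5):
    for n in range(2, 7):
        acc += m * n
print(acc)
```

180

m=2,n=2: acc = 0+4 = 4
m=2,n=3: acc = 4+6 = 10
m=2,n=4: acc = 10+8 = 18
m=2,n=5: acc = 18+10 = 28
m=2,n=6: acc = 28+12 = 40
m=3,n=2: acc = 40+6 = 46
m=3,n=3: acc = 46+9 = 55
m=3,n=4: acc = 55+12 = 67
m=3,n=5: acc = 67+15 = 82
m=3,n=6: acc = 82+18 = 100
m=4,n=2: acc = 100+8 = 108
m=4,n=3: acc = 108+12 = 120
m=4,n=4: acc = 120+16 = 136
m=4,n=5: acc = 136+20 = 156
m=4,n=6: acc = 156+24 = 180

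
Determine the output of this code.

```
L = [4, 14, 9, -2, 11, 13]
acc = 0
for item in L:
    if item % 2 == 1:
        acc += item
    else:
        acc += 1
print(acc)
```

item=4: not odd, acc = 0+1 = 1
item=14: not odd, acc = 1+1 = 2
item=9: odd, acc = 2+9 = 11
item=-2: not odd, acc = 11+1 = 12
item=11: odd, acc = 12+11 = 23
item=13: odd, acc = 23+13 = 36

36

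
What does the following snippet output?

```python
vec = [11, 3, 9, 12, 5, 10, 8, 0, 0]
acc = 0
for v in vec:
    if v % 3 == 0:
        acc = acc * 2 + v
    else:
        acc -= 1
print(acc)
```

v=11: not %3==0, acc = 0-1 = -1
v=3: %3==0, acc = (-1)*2+3 = 1
v=9: %3==0, acc = 1*2+9 = 11
v=12: %3==0, acc = 11*2+12 = 34
v=5: not %3==0, acc = 34-1 = 33
v=10: not %3==0, acc = 33-1 = 32
v=8: not %3==0, acc = 32-1 = 31
v=0: %3==0, acc = 31*2+0 = 62
v=0: %3==0, acc = 62*2+0 = 124

124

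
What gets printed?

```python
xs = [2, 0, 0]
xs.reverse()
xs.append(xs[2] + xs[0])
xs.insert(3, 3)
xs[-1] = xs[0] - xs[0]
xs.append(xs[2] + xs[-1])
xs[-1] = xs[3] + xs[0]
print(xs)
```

[0, 0, 2, 3, 0, 3]

reverse → [0, 0, 2]
append xs[2]+xs[0] = 2+0 = 2 → [0, 0, 2, 2]
insert 3 at 3 → [0, 0, 2, 3, 2]
xs[-1] = xs[0]-xs[0] = 0-0 = 0 → [0, 0, 2, 3, 0]
append xs[2]+xs[-1] = 2+0 = 2 → [0, 0, 2, 3, 0, 2]
xs[-1] = xs[3]+xs[0] = 3+0 = 3 → [0, 0, 2, 3, 0, 3]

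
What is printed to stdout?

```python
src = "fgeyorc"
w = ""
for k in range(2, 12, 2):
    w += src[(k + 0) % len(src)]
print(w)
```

eocgy

k=2: add src[2]='e' → 'e'
k=4: add src[4]='o' → 'eo'
k=6: add src[6]='c' → 'eoc'
k=8: add src[1]='g' → 'eocg'
k=10: add src[3]='y' → 'eocgy'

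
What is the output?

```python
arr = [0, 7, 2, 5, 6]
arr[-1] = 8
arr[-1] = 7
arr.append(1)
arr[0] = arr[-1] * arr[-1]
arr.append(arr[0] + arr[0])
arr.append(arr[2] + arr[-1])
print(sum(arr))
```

29

arr[-1] = 8 → [0, 7, 2, 5, 8]
arr[-1] = 7 → [0, 7, 2, 5, 7]
append 1 → [0, 7, 2, 5, 7, 1]
arr[0] = arr[-1]*arr[-1] = 1*1 = 1 → [1, 7, 2, 5, 7, 1]
append arr[0]+arr[0] = 1+1 = 2 → [1, 7, 2, 5, 7, 1, 2]
append arr[2]+arr[-1] = 2+2 = 4 → [1, 7, 2, 5, 7, 1, 2, 4]
sum = 29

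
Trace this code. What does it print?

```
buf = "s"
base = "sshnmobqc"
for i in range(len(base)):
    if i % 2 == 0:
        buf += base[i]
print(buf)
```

i=0: add 's' → 'ss'
i=1: skip
i=2: add 'h' → 'ssh'
i=3: skip
i=4: add 'm' → 'sshm'
i=5: skip
i=6: add 'b' → 'sshmb'
i=7: skip
i=8: add 'c' → 'sshmbc'

sshmbc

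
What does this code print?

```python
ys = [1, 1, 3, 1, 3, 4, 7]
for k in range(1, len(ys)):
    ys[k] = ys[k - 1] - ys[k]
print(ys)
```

k=1: ys[1] = 1-1 = 0 → [1, 0, 3, 1, 3, 4, 7]
k=2: ys[2] = 0-3 = -3 → [1, 0, -3, 1, 3, 4, 7]
k=3: ys[3] = (-3)-1 = -4 → [1, 0, -3, -4, 3, 4, 7]
k=4: ys[4] = (-4)-3 = -7 → [1, 0, -3, -4, -7, 4, 7]
k=5: ys[5] = (-7)-4 = -11 → [1, 0, -3, -4, -7, -11, 7]
k=6: ys[6] = (-11)-7 = -18 → [1, 0, -3, -4, -7, -11, -18]

[1, 0, -3, -4, -7, -11, -18]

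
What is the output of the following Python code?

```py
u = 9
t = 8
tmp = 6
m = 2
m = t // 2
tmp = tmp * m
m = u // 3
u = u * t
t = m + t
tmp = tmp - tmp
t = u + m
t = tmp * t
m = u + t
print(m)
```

m = 8//2 = 4
tmp = 6*4 = 24
m = 9//3 = 3
u = 9*8 = 72
t = 3+8 = 11
tmp = 24-24 = 0
t = 72+3 = 75
t = 0*75 = 0
m = 72+0 = 72

72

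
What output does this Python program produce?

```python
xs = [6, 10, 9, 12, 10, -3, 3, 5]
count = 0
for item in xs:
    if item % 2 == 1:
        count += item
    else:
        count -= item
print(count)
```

-24

item=6: not odd, count = 0-6 = -6
item=10: not odd, count = (-6)-10 = -16
item=9: odd, count = (-16)+9 = -7
item=12: not odd, count = (-7)-12 = -19
item=10: not odd, count = (-19)-10 = -29
item=-3: odd, count = (-29)+(-3) = -32
item=3: odd, count = (-32)+3 = -29
item=5: odd, count = (-29)+5 = -24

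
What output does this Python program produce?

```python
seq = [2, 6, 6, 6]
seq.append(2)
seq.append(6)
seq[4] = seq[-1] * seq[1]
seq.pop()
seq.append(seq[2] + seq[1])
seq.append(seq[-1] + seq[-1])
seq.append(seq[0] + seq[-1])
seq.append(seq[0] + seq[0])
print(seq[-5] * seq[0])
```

append 2 → [2, 6, 6, 6, 2]
append 6 → [2, 6, 6, 6, 2, 6]
seq[4] = seq[-1]*seq[1] = 6*6 = 36 → [2, 6, 6, 6, 36, 6]
pop() removes 6 → [2, 6, 6, 6, 36]
append seq[2]+seq[1] = 6+6 = 12 → [2, 6, 6, 6, 36, 12]
append seq[-1]+seq[-1] = 12+12 = 24 → [2, 6, 6, 6, 36, 12, 24]
append seq[0]+seq[-1] = 2+24 = 26 → [2, 6, 6, 6, 36, 12, 24, 26]
append seq[0]+seq[0] = 2+2 = 4 → [2, 6, 6, 6, 36, 12, 24, 26, 4]
seq[-5]*seq[0] = 36*2 = 72

72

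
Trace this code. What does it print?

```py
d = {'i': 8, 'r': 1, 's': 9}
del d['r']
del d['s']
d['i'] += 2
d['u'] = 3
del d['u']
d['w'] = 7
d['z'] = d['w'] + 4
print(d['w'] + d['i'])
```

17

del 'r' → {'i': 8, 's': 9}
del 's' → {'i': 8}
d['i'] = 8+2 = 10 → {'i': 10}
d['u'] = 3 → {'i': 10, 'u': 3}
del 'u' → {'i': 10}
d['w'] = 7 → {'i': 10, 'w': 7}
d['z'] = d['w']+4 = 11 → {'i': 10, 'w': 7, 'z': 11}
d['w']+d['i'] = 7+10 = 17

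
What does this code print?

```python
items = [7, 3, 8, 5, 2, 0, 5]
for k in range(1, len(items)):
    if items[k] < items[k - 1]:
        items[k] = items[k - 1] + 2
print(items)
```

k=1: 3<7, items[1] = 7+2 = 9 → [7, 9, 8, 5, 2, 0, 5]
k=2: 8<9, items[2] = 9+2 = 11 → [7, 9, 11, 5, 2, 0, 5]
k=3: 5<11, items[3] = 11+2 = 13 → [7, 9, 11, 13, 2, 0, 5]
k=4: 2<13, items[4] = 13+2 = 15 → [7, 9, 11, 13, 15, 0, 5]
k=5: 0<15, items[5] = 15+2 = 17 → [7, 9, 11, 13, 15, 17, 5]
k=6: 5<17, items[6] = 17+2 = 19 → [7, 9, 11, 13, 15, 17, 19]

[7, 9, 11, 13, 15, 17, 19]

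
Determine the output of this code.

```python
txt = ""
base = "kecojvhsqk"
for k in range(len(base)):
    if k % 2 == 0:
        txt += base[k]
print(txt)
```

k=0: add 'k' → 'k'
k=1: skip
k=2: add 'c' → 'kc'
k=3: skip
k=4: add 'j' → 'kcj'
k=5: skip
k=6: add 'h' → 'kcjh'
k=7: skip
k=8: add 'q' → 'kcjhq'
k=9: skip

kcjhq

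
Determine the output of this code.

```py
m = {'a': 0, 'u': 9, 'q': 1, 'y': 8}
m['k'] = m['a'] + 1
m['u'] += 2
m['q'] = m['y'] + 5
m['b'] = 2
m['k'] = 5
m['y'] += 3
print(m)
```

m['k'] = m['a']+1 = 1 → {'a': 0, 'u': 9, 'q': 1, 'y': 8, 'k': 1}
m['u'] = 9+2 = 11 → {'a': 0, 'u': 11, 'q': 1, 'y': 8, 'k': 1}
m['q'] = m['y']+5 = 13 → {'a': 0, 'u': 11, 'q': 13, 'y': 8, 'k': 1}
m['b'] = 2 → {'a': 0, 'u': 11, 'q': 13, 'y': 8, 'k': 1, 'b': 2}
m['k'] = 5 → {'a': 0, 'u': 11, 'q': 13, 'y': 8, 'k': 5, 'b': 2}
m['y'] = 8+3 = 11 → {'a': 0, 'u': 11, 'q': 13, 'y': 11, 'k': 5, 'b': 2}

{'a': 0, 'u': 11, 'q': 13, 'y': 11, 'k': 5, 'b': 2}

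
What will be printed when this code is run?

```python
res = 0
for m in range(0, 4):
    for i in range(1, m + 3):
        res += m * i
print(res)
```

m=0,i=1: res = 0+0 = 0
m=0,i=2: res = 0+0 = 0
m=1,i=1: res = 0+1 = 1
m=1,i=2: res = 1+2 = 3
m=1,i=3: res = 3+3 = 6
m=2,i=1: res = 6+2 = 8
m=2,i=2: res = 8+4 = 12
m=2,i=3: res = 12+6 = 18
m=2,i=4: res = 18+8 = 26
m=3,i=1: res = 26+3 = 29
m=3,i=2: res = 29+6 = 35
m=3,i=3: res = 35+9 = 44
m=3,i=4: res = 44+12 = 56
m=3,i=5: res = 56+15 = 71

71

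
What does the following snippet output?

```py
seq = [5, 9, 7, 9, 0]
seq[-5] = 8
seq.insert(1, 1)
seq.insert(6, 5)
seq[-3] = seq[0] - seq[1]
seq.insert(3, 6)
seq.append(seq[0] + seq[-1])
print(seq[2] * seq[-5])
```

seq[-5] = 8 → [8, 9, 7, 9, 0]
insert 1 at 1 → [8, 1, 9, 7, 9, 0]
insert 5 at 6 → [8, 1, 9, 7, 9, 0, 5]
seq[-3] = seq[0]-seq[1] = 8-1 = 7 → [8, 1, 9, 7, 7, 0, 5]
insert 6 at 3 → [8, 1, 9, 6, 7, 7, 0, 5]
append seq[0]+seq[-1] = 8+5 = 13 → [8, 1, 9, 6, 7, 7, 0, 5, 13]
seq[2]*seq[-5] = 9*7 = 63

63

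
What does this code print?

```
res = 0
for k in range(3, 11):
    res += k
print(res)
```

52

k=3: res = 0+3 = 3
k=4: res = 3+4 = 7
k=5: res = 7+5 = 12
k=6: res = 12+6 = 18
k=7: res = 18+7 = 25
k=8: res = 25+8 = 33
k=9: res = 33+9 = 42
k=10: res = 42+10 = 52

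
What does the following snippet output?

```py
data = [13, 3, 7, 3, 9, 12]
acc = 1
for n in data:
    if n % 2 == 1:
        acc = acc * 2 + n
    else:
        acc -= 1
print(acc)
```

n=13: odd, acc = 1*2+13 = 15
n=3: odd, acc = 15*2+3 = 33
n=7: odd, acc = 33*2+7 = 73
n=3: odd, acc = 73*2+3 = 149
n=9: odd, acc = 149*2+9 = 307
n=12: not odd, acc = 307-1 = 306

306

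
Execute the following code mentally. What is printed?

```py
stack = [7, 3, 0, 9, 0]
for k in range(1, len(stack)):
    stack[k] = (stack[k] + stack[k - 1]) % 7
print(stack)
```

[7, 3, 3, 5, 5]

k=1: stack[1] = (3+7)%7 = 3 → [7, 3, 0, 9, 0]
k=2: stack[2] = (0+3)%7 = 3 → [7, 3, 3, 9, 0]
k=3: stack[3] = (9+3)%7 = 5 → [7, 3, 3, 5, 0]
k=4: stack[4] = (0+5)%7 = 5 → [7, 3, 3, 5, 5]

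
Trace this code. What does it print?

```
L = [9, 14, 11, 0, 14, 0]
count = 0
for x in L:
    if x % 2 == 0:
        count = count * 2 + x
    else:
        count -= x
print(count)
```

x=9: not even, count = 0-9 = -9
x=14: even, count = (-9)*2+14 = -4
x=11: not even, count = (-4)-11 = -15
x=0: even, count = (-15)*2+0 = -30
x=14: even, count = (-30)*2+14 = -46
x=0: even, count = (-46)*2+0 = -92

-92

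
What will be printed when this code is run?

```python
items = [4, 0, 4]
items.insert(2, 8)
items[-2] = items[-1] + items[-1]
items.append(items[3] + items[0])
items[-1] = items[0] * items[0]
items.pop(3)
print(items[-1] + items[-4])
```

20

insert 8 at 2 → [4, 0, 8, 4]
items[-2] = items[-1]+items[-1] = 4+4 = 8 → [4, 0, 8, 4]
append items[3]+items[0] = 4+4 = 8 → [4, 0, 8, 4, 8]
items[-1] = items[0]*items[0] = 4*4 = 16 → [4, 0, 8, 4, 16]
pop(3) removes 4 → [4, 0, 8, 16]
items[-1]+items[-4] = 16+4 = 20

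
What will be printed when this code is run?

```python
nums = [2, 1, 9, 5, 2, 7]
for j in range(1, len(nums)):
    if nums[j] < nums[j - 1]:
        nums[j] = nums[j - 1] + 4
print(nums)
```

[2, 6, 9, 13, 17, 21]

j=1: 1<2, nums[1] = 2+4 = 6 → [2, 6, 9, 5, 2, 7]
j=2: 9>=6, unchanged → [2, 6, 9, 5, 2, 7]
j=3: 5<9, nums[3] = 9+4 = 13 → [2, 6, 9, 13, 2, 7]
j=4: 2<13, nums[4] = 13+4 = 17 → [2, 6, 9, 13, 17, 7]
j=5: 7<17, nums[5] = 17+4 = 21 → [2, 6, 9, 13, 17, 21]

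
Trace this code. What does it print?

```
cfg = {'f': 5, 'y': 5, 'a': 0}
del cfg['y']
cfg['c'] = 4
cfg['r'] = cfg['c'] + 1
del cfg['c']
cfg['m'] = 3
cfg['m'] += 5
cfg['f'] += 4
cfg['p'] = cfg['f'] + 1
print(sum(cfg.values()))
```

32

del 'y' → {'f': 5, 'a': 0}
cfg['c'] = 4 → {'f': 5, 'a': 0, 'c': 4}
cfg['r'] = cfg['c']+1 = 5 → {'f': 5, 'a': 0, 'c': 4, 'r': 5}
del 'c' → {'f': 5, 'a': 0, 'r': 5}
cfg['m'] = 3 → {'f': 5, 'a': 0, 'r': 5, 'm': 3}
cfg['m'] = 3+5 = 8 → {'f': 5, 'a': 0, 'r': 5, 'm': 8}
cfg['f'] = 5+4 = 9 → {'f': 9, 'a': 0, 'r': 5, 'm': 8}
cfg['p'] = cfg['f']+1 = 10 → {'f': 9, 'a': 0, 'r': 5, 'm': 8, 'p': 10}
sum of values = 32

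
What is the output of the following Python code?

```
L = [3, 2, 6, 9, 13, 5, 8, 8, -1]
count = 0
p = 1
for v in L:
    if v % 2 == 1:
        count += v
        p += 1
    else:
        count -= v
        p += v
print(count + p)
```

35

v=3: odd, count = 0+3 = 3; p=2
v=2: not odd, count = 3-2 = 1; p=4
v=6: not odd, count = 1-6 = -5; p=10
v=9: odd, count = (-5)+9 = 4; p=11
v=13: odd, count = 4+13 = 17; p=12
v=5: odd, count = 17+5 = 22; p=13
v=8: not odd, count = 22-8 = 14; p=21
v=8: not odd, count = 14-8 = 6; p=29
v=-1: odd, count = 6+(-1) = 5; p=30
count+p = 5+30 = 35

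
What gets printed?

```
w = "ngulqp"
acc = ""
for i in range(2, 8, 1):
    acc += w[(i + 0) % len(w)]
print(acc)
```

ulqpng

i=2: add w[2]='u' → 'u'
i=3: add w[3]='l' → 'ul'
i=4: add w[4]='q' → 'ulq'
i=5: add w[5]='p' → 'ulqp'
i=6: add w[0]='n' → 'ulqpn'
i=7: add w[1]='g' → 'ulqpng'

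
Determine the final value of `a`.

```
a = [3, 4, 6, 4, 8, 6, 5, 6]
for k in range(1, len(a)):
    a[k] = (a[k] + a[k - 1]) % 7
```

[3, 0, 6, 3, 4, 3, 1, 0]

k=1: a[1] = (4+3)%7 = 0 → [3, 0, 6, 4, 8, 6, 5, 6]
k=2: a[2] = (6+0)%7 = 6 → [3, 0, 6, 4, 8, 6, 5, 6]
k=3: a[3] = (4+6)%7 = 3 → [3, 0, 6, 3, 8, 6, 5, 6]
k=4: a[4] = (8+3)%7 = 4 → [3, 0, 6, 3, 4, 6, 5, 6]
k=5: a[5] = (6+4)%7 = 3 → [3, 0, 6, 3, 4, 3, 5, 6]
k=6: a[6] = (5+3)%7 = 1 → [3, 0, 6, 3, 4, 3, 1, 6]
k=7: a[7] = (6+1)%7 = 0 → [3, 0, 6, 3, 4, 3, 1, 0]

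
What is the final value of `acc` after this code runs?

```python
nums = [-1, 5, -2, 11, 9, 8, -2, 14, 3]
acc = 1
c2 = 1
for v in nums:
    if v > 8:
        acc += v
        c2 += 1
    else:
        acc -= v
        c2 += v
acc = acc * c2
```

v=-1: not >8, acc = 1-(-1) = 2; c2=0
v=5: not >8, acc = 2-5 = -3; c2=5
v=-2: not >8, acc = (-3)-(-2) = -1; c2=3
v=11: >8, acc = (-1)+11 = 10; c2=4
v=9: >8, acc = 10+9 = 19; c2=5
v=8: not >8, acc = 19-8 = 11; c2=13
v=-2: not >8, acc = 11-(-2) = 13; c2=11
v=14: >8, acc = 13+14 = 27; c2=12
v=3: not >8, acc = 27-3 = 24; c2=15
acc*c2 = 24*15 = 360

360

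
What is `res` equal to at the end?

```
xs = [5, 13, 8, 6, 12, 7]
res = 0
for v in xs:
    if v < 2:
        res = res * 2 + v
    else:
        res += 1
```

6

v=5: not <2, res = 0+1 = 1
v=13: not <2, res = 1+1 = 2
v=8: not <2, res = 2+1 = 3
v=6: not <2, res = 3+1 = 4
v=12: not <2, res = 4+1 = 5
v=7: not <2, res = 5+1 = 6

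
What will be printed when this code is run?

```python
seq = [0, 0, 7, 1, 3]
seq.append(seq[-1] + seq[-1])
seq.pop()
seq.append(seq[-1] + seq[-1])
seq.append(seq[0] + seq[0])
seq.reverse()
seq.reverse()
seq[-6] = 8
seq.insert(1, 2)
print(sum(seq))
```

27

append seq[-1]+seq[-1] = 3+3 = 6 → [0, 0, 7, 1, 3, 6]
pop() removes 6 → [0, 0, 7, 1, 3]
append seq[-1]+seq[-1] = 3+3 = 6 → [0, 0, 7, 1, 3, 6]
append seq[0]+seq[0] = 0+0 = 0 → [0, 0, 7, 1, 3, 6, 0]
reverse → [0, 6, 3, 1, 7, 0, 0]
reverse → [0, 0, 7, 1, 3, 6, 0]
seq[-6] = 8 → [0, 8, 7, 1, 3, 6, 0]
insert 2 at 1 → [0, 2, 8, 7, 1, 3, 6, 0]
sum = 27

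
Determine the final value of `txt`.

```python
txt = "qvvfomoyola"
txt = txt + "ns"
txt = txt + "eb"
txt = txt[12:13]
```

's'

+ 'ns' → 'qvvfomoyolans'
+ 'eb' → 'qvvfomoyolanseb'
slice [12:13] → 's'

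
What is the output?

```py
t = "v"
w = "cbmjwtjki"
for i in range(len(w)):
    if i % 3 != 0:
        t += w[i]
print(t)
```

i=0: skip
i=1: add 'b' → 'vb'
i=2: add 'm' → 'vbm'
i=3: skip
i=4: add 'w' → 'vbmw'
i=5: add 't' → 'vbmwt'
i=6: skip
i=7: add 'k' → 'vbmwtk'
i=8: add 'i' → 'vbmwtki'

vbmwtki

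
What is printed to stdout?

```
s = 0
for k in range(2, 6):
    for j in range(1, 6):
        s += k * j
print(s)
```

k=2,j=1: s = 0+2 = 2
k=2,j=2: s = 2+4 = 6
k=2,j=3: s = 6+6 = 12
k=2,j=4: s = 12+8 = 20
k=2,j=5: s = 20+10 = 30
k=3,j=1: s = 30+3 = 33
k=3,j=2: s = 33+6 = 39
k=3,j=3: s = 39+9 = 48
k=3,j=4: s = 48+12 = 60
k=3,j=5: s = 60+15 = 75
k=4,j=1: s = 75+4 = 79
k=4,j=2: s = 79+8 = 87
k=4,j=3: s = 87+12 = 99
k=4,j=4: s = 99+16 = 115
k=4,j=5: s = 115+20 = 135
k=5,j=1: s = 135+5 = 140
k=5,j=2: s = 140+10 = 150
k=5,j=3: s = 150+15 = 165
k=5,j=4: s = 165+20 = 185
k=5,j=5: s = 185+25 = 210

210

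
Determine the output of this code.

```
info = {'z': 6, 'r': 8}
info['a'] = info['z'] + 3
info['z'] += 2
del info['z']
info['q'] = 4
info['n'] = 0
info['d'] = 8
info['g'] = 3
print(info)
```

{'r': 8, 'a': 9, 'q': 4, 'n': 0, 'd': 8, 'g': 3}

info['a'] = info['z']+3 = 9 → {'z': 6, 'r': 8, 'a': 9}
info['z'] = 6+2 = 8 → {'z': 8, 'r': 8, 'a': 9}
del 'z' → {'r': 8, 'a': 9}
info['q'] = 4 → {'r': 8, 'a': 9, 'q': 4}
info['n'] = 0 → {'r': 8, 'a': 9, 'q': 4, 'n': 0}
info['d'] = 8 → {'r': 8, 'a': 9, 'q': 4, 'n': 0, 'd': 8}
info['g'] = 3 → {'r': 8, 'a': 9, 'q': 4, 'n': 0, 'd': 8, 'g': 3}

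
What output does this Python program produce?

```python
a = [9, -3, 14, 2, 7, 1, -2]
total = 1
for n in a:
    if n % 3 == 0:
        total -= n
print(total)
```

n=9: %3==0, total = 1-9 = -8
n=-3: %3==0, total = (-8)-(-3) = -5
n=14: not %3==0
n=2: not %3==0
n=7: not %3==0
n=1: not %3==0
n=-2: not %3==0

-5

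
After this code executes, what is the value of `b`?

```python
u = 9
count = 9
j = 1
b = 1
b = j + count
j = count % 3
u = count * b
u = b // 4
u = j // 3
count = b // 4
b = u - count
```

b = 1+9 = 10
j = 9%3 = 0
u = 9*10 = 90
u = 10//4 = 2
u = 0//3 = 0
count = 10//4 = 2
b = 0-2 = -2

-2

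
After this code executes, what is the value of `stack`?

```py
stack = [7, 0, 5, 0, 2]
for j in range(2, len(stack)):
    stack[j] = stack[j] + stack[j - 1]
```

[7, 0, 5, 5, 7]

j=2: stack[2] = 5+0 = 5 → [7, 0, 5, 0, 2]
j=3: stack[3] = 0+5 = 5 → [7, 0, 5, 5, 2]
j=4: stack[4] = 2+5 = 7 → [7, 0, 5, 5, 7]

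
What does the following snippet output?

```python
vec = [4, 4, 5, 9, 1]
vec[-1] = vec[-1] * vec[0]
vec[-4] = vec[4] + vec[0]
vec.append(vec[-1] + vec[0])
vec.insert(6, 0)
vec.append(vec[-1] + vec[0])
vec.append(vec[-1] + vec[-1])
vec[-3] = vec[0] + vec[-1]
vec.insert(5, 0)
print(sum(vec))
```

vec[-1] = vec[-1]*vec[0] = 1*4 = 4 → [4, 4, 5, 9, 4]
vec[-4] = vec[4]+vec[0] = 4+4 = 8 → [4, 8, 5, 9, 4]
append vec[-1]+vec[0] = 4+4 = 8 → [4, 8, 5, 9, 4, 8]
insert 0 at 6 → [4, 8, 5, 9, 4, 8, 0]
append vec[-1]+vec[0] = 0+4 = 4 → [4, 8, 5, 9, 4, 8, 0, 4]
append vec[-1]+vec[-1] = 4+4 = 8 → [4, 8, 5, 9, 4, 8, 0, 4, 8]
vec[-3] = vec[0]+vec[-1] = 4+8 = 12 → [4, 8, 5, 9, 4, 8, 12, 4, 8]
insert 0 at 5 → [4, 8, 5, 9, 4, 0, 8, 12, 4, 8]
sum = 62

62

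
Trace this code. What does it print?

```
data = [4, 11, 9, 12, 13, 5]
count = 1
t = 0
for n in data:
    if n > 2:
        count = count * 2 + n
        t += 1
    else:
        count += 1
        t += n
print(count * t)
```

3114

n=4: >2, count = 1*2+4 = 6; t=1
n=11: >2, count = 6*2+11 = 23; t=2
n=9: >2, count = 23*2+9 = 55; t=3
n=12: >2, count = 55*2+12 = 122; t=4
n=13: >2, count = 122*2+13 = 257; t=5
n=5: >2, count = 257*2+5 = 519; t=6
count*t = 519*6 = 3114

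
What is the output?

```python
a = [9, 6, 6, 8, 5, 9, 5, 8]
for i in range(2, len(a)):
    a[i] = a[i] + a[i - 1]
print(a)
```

[9, 6, 12, 20, 25, 34, 39, 47]

i=2: a[2] = 6+6 = 12 → [9, 6, 12, 8, 5, 9, 5, 8]
i=3: a[3] = 8+12 = 20 → [9, 6, 12, 20, 5, 9, 5, 8]
i=4: a[4] = 5+20 = 25 → [9, 6, 12, 20, 25, 9, 5, 8]
i=5: a[5] = 9+25 = 34 → [9, 6, 12, 20, 25, 34, 5, 8]
i=6: a[6] = 5+34 = 39 → [9, 6, 12, 20, 25, 34, 39, 8]
i=7: a[7] = 8+39 = 47 → [9, 6, 12, 20, 25, 34, 39, 47]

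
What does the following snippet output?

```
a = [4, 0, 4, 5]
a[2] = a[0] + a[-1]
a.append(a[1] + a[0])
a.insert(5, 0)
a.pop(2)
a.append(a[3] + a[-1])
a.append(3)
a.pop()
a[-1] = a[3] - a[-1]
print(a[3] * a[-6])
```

16

a[2] = a[0]+a[-1] = 4+5 = 9 → [4, 0, 9, 5]
append a[1]+a[0] = 0+4 = 4 → [4, 0, 9, 5, 4]
insert 0 at 5 → [4, 0, 9, 5, 4, 0]
pop(2) removes 9 → [4, 0, 5, 4, 0]
append a[3]+a[-1] = 4+0 = 4 → [4, 0, 5, 4, 0, 4]
append 3 → [4, 0, 5, 4, 0, 4, 3]
pop() removes 3 → [4, 0, 5, 4, 0, 4]
a[-1] = a[3]-a[-1] = 4-4 = 0 → [4, 0, 5, 4, 0, 0]
a[3]*a[-6] = 4*4 = 16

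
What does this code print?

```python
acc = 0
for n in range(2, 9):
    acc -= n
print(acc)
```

n=2: acc = 0-2 = -2
n=3: acc = (-2)-3 = -5
n=4: acc = (-5)-4 = -9
n=5: acc = (-9)-5 = -14
n=6: acc = (-14)-6 = -20
n=7: acc = (-20)-7 = -27
n=8: acc = (-27)-8 = -35

-35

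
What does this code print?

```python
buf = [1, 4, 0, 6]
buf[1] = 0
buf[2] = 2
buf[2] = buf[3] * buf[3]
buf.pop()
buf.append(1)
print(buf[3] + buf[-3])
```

buf[1] = 0 → [1, 0, 0, 6]
buf[2] = 2 → [1, 0, 2, 6]
buf[2] = buf[3]*buf[3] = 6*6 = 36 → [1, 0, 36, 6]
pop() removes 6 → [1, 0, 36]
append 1 → [1, 0, 36, 1]
buf[3]+buf[-3] = 1+0 = 1

1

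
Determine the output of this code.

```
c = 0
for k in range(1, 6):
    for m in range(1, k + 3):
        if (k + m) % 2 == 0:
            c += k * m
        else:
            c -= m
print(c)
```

k=1,m=1: even sum, c = 0+1 = 1
k=1,m=2: odd sum, c = 1-2 = -1
k=1,m=3: even sum, c = (-1)+3 = 2
k=2,m=1: odd sum, c = 2-1 = 1
k=2,m=2: even sum, c = 1+4 = 5
k=2,m=3: odd sum, c = 5-3 = 2
k=2,m=4: even sum, c = 2+8 = 10
k=3,m=1: even sum, c = 10+3 = 13
k=3,m=2: odd sum, c = 13-2 = 11
k=3,m=3: even sum, c = 11+9 = 20
k=3,m=4: odd sum, c = 20-4 = 16
k=3,m=5: even sum, c = 16+15 = 31
k=4,m=1: odd sum, c = 31-1 = 30
k=4,m=2: even sum, c = 30+8 = 38
k=4,m=3: odd sum, c = 38-3 = 35
k=4,m=4: even sum, c = 35+16 = 51
k=4,m=5: odd sum, c = 51-5 = 46
k=4,m=6: even sum, c = 46+24 = 70
k=5,m=1: even sum, c = 70+5 = 75
k=5,m=2: odd sum, c = 75-2 = 73
k=5,m=3: even sum, c = 73+15 = 88
k=5,m=4: odd sum, c = 88-4 = 84
k=5,m=5: even sum, c = 84+25 = 109
k=5,m=6: odd sum, c = 109-6 = 103
k=5,m=7: even sum, c = 103+35 = 138

138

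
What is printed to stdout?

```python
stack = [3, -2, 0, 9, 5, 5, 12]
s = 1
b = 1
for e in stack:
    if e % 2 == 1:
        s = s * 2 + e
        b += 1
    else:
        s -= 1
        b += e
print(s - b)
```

e=3: odd, s = 1*2+3 = 5; b=2
e=-2: not odd, s = 5-1 = 4; b=0
e=0: not odd, s = 4-1 = 3; b=0
e=9: odd, s = 3*2+9 = 15; b=1
e=5: odd, s = 15*2+5 = 35; b=2
e=5: odd, s = 35*2+5 = 75; b=3
e=12: not odd, s = 75-1 = 74; b=15
s-b = 74-15 = 59

59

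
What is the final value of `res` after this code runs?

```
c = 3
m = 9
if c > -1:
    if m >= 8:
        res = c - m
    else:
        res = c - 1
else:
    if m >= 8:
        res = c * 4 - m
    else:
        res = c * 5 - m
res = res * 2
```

c=3, m=9
c > -1 is True; m >= 8 is True
→ res = c - m = -6
res = (-6)*2 = -12

-12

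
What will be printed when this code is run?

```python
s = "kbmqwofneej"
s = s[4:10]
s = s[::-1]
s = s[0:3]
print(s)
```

een

slice [4:10] → 'wofnee'
reverse → 'eenfow'
slice [0:3] → 'een'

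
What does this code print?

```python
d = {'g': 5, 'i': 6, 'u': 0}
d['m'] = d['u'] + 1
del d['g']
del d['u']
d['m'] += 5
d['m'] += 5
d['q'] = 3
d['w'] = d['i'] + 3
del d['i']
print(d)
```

{'m': 11, 'q': 3, 'w': 9}

d['m'] = d['u']+1 = 1 → {'g': 5, 'i': 6, 'u': 0, 'm': 1}
del 'g' → {'i': 6, 'u': 0, 'm': 1}
del 'u' → {'i': 6, 'm': 1}
d['m'] = 1+5 = 6 → {'i': 6, 'm': 6}
d['m'] = 6+5 = 11 → {'i': 6, 'm': 11}
d['q'] = 3 → {'i': 6, 'm': 11, 'q': 3}
d['w'] = d['i']+3 = 9 → {'i': 6, 'm': 11, 'q': 3, 'w': 9}
del 'i' → {'m': 11, 'q': 3, 'w': 9}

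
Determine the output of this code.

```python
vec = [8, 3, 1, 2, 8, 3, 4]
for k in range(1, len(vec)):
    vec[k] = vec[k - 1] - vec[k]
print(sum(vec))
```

-9

k=1: vec[1] = 8-3 = 5 → [8, 5, 1, 2, 8, 3, 4]
k=2: vec[2] = 5-1 = 4 → [8, 5, 4, 2, 8, 3, 4]
k=3: vec[3] = 4-2 = 2 → [8, 5, 4, 2, 8, 3, 4]
k=4: vec[4] = 2-8 = -6 → [8, 5, 4, 2, -6, 3, 4]
k=5: vec[5] = (-6)-3 = -9 → [8, 5, 4, 2, -6, -9, 4]
k=6: vec[6] = (-9)-4 = -13 → [8, 5, 4, 2, -6, -9, -13]
sum = -9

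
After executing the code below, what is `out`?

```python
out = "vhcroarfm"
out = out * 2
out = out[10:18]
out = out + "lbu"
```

repeat ×2 → 'vhcroarfmvhcroarfm'
slice [10:18] → 'hcroarfm'
+ 'lbu' → 'hcroarfmlbu'

'hcroarfmlbu'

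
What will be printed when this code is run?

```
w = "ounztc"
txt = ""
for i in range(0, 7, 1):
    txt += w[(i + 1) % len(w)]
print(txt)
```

i=0: add w[1]='u' → 'u'
i=1: add w[2]='n' → 'un'
i=2: add w[3]='z' → 'unz'
i=3: add w[4]='t' → 'unzt'
i=4: add w[5]='c' → 'unztc'
i=5: add w[0]='o' → 'unztco'
i=6: add w[1]='u' → 'unztcou'

unztcou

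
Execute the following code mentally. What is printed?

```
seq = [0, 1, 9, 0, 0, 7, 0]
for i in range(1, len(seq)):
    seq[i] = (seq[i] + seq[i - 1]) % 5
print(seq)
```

i=1: seq[1] = (1+0)%5 = 1 → [0, 1, 9, 0, 0, 7, 0]
i=2: seq[2] = (9+1)%5 = 0 → [0, 1, 0, 0, 0, 7, 0]
i=3: seq[3] = (0+0)%5 = 0 → [0, 1, 0, 0, 0, 7, 0]
i=4: seq[4] = (0+0)%5 = 0 → [0, 1, 0, 0, 0, 7, 0]
i=5: seq[5] = (7+0)%5 = 2 → [0, 1, 0, 0, 0, 2, 0]
i=6: seq[6] = (0+2)%5 = 2 → [0, 1, 0, 0, 0, 2, 2]

[0, 1, 0, 0, 0, 2, 2]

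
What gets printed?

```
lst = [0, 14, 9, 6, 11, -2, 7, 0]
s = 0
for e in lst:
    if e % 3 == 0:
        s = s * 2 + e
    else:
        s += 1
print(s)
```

e=0: %3==0, s = 0*2+0 = 0
e=14: not %3==0, s = 0+1 = 1
e=9: %3==0, s = 1*2+9 = 11
e=6: %3==0, s = 11*2+6 = 28
e=11: not %3==0, s = 28+1 = 29
e=-2: not %3==0, s = 29+1 = 30
e=7: not %3==0, s = 30+1 = 31
e=0: %3==0, s = 31*2+0 = 62

62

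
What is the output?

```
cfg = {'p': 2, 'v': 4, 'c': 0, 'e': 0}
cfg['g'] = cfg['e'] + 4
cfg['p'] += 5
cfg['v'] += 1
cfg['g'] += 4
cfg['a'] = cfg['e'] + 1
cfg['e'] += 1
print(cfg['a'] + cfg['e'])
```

2

cfg['g'] = cfg['e']+4 = 4 → {'p': 2, 'v': 4, 'c': 0, 'e': 0, 'g': 4}
cfg['p'] = 2+5 = 7 → {'p': 7, 'v': 4, 'c': 0, 'e': 0, 'g': 4}
cfg['v'] = 4+1 = 5 → {'p': 7, 'v': 5, 'c': 0, 'e': 0, 'g': 4}
cfg['g'] = 4+4 = 8 → {'p': 7, 'v': 5, 'c': 0, 'e': 0, 'g': 8}
cfg['a'] = cfg['e']+1 = 1 → {'p': 7, 'v': 5, 'c': 0, 'e': 0, 'g': 8, 'a': 1}
cfg['e'] = 0+1 = 1 → {'p': 7, 'v': 5, 'c': 0, 'e': 1, 'g': 8, 'a': 1}
cfg['a']+cfg['e'] = 1+1 = 2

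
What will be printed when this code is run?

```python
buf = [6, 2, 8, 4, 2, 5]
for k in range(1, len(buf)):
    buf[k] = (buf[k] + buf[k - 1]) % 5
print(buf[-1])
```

2

k=1: buf[1] = (2+6)%5 = 3 → [6, 3, 8, 4, 2, 5]
k=2: buf[2] = (8+3)%5 = 1 → [6, 3, 1, 4, 2, 5]
k=3: buf[3] = (4+1)%5 = 0 → [6, 3, 1, 0, 2, 5]
k=4: buf[4] = (2+0)%5 = 2 → [6, 3, 1, 0, 2, 5]
k=5: buf[5] = (5+2)%5 = 2 → [6, 3, 1, 0, 2, 2]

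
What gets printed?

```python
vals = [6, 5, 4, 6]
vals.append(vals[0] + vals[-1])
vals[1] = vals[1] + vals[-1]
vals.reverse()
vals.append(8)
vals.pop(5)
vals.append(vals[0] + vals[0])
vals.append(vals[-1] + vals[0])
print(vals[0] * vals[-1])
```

432

append vals[0]+vals[-1] = 6+6 = 12 → [6, 5, 4, 6, 12]
vals[1] = vals[1]+vals[-1] = 5+12 = 17 → [6, 17, 4, 6, 12]
reverse → [12, 6, 4, 17, 6]
append 8 → [12, 6, 4, 17, 6, 8]
pop(5) removes 8 → [12, 6, 4, 17, 6]
append vals[0]+vals[0] = 12+12 = 24 → [12, 6, 4, 17, 6, 24]
append vals[-1]+vals[0] = 24+12 = 36 → [12, 6, 4, 17, 6, 24, 36]
vals[0]*vals[-1] = 12*36 = 432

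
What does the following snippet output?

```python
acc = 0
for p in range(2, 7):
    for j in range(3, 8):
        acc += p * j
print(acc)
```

500

p=2,j=3: acc = 0+6 = 6
p=2,j=4: acc = 6+8 = 14
p=2,j=5: acc = 14+10 = 24
p=2,j=6: acc = 24+12 = 36
p=2,j=7: acc = 36+14 = 50
p=3,j=3: acc = 50+9 = 59
p=3,j=4: acc = 59+12 = 71
p=3,j=5: acc = 71+15 = 86
p=3,j=6: acc = 86+18 = 104
p=3,j=7: acc = 104+21 = 125
p=4,j=3: acc = 125+12 = 137
p=4,j=4: acc = 137+16 = 153
p=4,j=5: acc = 153+20 = 173
p=4,j=6: acc = 173+24 = 197
p=4,j=7: acc = 197+28 = 225
p=5,j=3: acc = 225+15 = 240
p=5,j=4: acc = 240+20 = 260
p=5,j=5: acc = 260+25 = 285
p=5,j=6: acc = 285+30 = 315
p=5,j=7: acc = 315+35 = 350
p=6,j=3: acc = 350+18 = 368
p=6,j=4: acc = 368+24 = 392
p=6,j=5: acc = 392+30 = 422
p=6,j=6: acc = 422+36 = 458
p=6,j=7: acc = 458+42 = 500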